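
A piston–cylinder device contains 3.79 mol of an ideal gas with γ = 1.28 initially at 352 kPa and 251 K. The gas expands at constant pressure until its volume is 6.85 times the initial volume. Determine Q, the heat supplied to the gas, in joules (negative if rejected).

212000 J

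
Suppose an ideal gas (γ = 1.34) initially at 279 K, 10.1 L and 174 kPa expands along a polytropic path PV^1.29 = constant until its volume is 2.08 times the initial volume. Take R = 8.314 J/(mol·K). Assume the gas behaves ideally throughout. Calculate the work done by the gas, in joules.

1160 J

n = P₁V₁/(RT₁) = 174×10.1/(8.314×279) = 0.758 mol.
Polytropic n=1.29: T₂ = T₁(V₁/V₂)^(n−1) = 279×(0.481)^0.29 = 226 K; P₂ = P₁(V₁/V₂)^n = 67.6 kPa.
W = (P₁V₁−P₂V₂)/(n−1) = (174×10.1−67.6×21.0)/0.29 = 1160 J.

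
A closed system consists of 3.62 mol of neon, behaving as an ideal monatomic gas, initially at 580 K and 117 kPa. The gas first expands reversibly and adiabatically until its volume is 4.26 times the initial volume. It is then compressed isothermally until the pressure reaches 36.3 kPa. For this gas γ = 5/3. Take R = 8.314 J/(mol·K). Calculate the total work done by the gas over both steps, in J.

7950 J

V₁ = nRT₁/P₁ = 3.62×8.314×580/117 = 149 L.
Step 1 — Adiabatic: TV^(γ−1) = const ⇒ T₂ = 580×(0.235)^0.667 = 221 K; PV^γ = const ⇒ P₂ = 10.5 kPa.
ΔU = nCvΔT = 3.62×12.5×(221−580) = -16200 J.
Q = 0 for an adiabatic process, so W = −ΔU = 16200 J.
State after step 1: P = 10.5 kPa, V = 636 L, T = 221 K.
Step 2 — Isothermal: T stays 221 K; PV = const ⇒ V₂ = 183 L, P₂ = 36.3 kPa.
ΔU = 0 (ideal gas, T constant).
W = nRT ln(V₂/V₁) = 3.62×8.314×221×ln(0.288) = -8270 J.
Q = ΔU + W = -8270 J.
Net over both steps: W = 7950 J, Q = -8270 J, ΔU = -16200 J.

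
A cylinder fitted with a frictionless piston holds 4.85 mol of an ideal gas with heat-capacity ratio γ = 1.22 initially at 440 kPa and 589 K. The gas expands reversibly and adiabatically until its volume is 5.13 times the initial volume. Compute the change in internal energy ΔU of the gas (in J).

V₁ = nRT₁/P₁ = 4.85×8.314×589/440 = 54.0 L.
Adiabatic: TV^(γ−1) = const ⇒ T₂ = 589×(0.195)^0.220 = 411 K; PV^γ = const ⇒ P₂ = 59.9 kPa.
For an ideal gas ΔU = nCvΔT with Cv = R/(γ−1) = 37.8 J/(mol·K).
ΔU = 4.85×37.8×(411−589) = -32600 J.

-32600 J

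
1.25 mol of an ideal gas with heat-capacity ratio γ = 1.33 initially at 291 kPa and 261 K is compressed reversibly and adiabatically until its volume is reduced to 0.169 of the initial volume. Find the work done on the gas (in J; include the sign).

6560 J

V₁ = nRT₁/P₁ = 1.25×8.314×261/291 = 9.32 L.
Adiabatic: TV^(γ−1) = const ⇒ T₂ = 261×(5.92)^0.330 = 469 K; PV^γ = const ⇒ P₂ = 3100 kPa.
ΔU = nCvΔT = 1.25×25.2×(469−261) = 6560 J.
Q = 0 for an adiabatic process, so W = −ΔU = -6560 J.
Work done on the gas = −W_by = 6560 J.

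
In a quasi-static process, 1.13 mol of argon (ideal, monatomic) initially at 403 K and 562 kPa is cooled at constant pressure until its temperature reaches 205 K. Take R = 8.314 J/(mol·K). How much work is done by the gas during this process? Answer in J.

-1860 J

V₁ = nRT₁/P₁ = 1.13×8.314×403/562 = 6.74 L.
Isobaric: P stays 562 kPa; V/T = const ⇒ T₂ = 205 K, V₂ = 3.43 L.
W = PΔV = 562×(3.43−6.74) kPa·L = -1860 J.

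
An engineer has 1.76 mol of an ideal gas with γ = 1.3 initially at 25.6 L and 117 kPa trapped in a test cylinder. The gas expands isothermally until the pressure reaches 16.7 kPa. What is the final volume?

179 L

T₁ = P₁V₁/(nR) = 117×25.6/(1.76×8.314) = 205 K.
Isothermal: T stays 205 K; PV = const ⇒ V₂ = 179 L, P₂ = 16.7 kPa.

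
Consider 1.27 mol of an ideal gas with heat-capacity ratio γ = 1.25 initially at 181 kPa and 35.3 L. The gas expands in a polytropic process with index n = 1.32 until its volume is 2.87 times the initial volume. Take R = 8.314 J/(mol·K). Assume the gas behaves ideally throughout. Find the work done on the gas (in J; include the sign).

-5720 J

T₁ = P₁V₁/(nR) = 181×35.3/(1.27×8.314) = 605 K.
Polytropic n=1.32: T₂ = T₁(V₁/V₂)^(n−1) = 605×(0.348)^0.32 = 432 K; P₂ = P₁(V₁/V₂)^n = 45.0 kPa.
W = (P₁V₁−P₂V₂)/(n−1) = (181×35.3−45.0×101)/0.32 = 5720 J.
Work done on the gas = −W_by = -5720 J.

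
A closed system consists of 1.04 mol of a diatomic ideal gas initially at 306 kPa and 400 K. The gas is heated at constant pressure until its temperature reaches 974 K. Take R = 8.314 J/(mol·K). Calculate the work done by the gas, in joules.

V₁ = nRT₁/P₁ = 1.04×8.314×400/306 = 11.3 L.
Isobaric: P stays 306 kPa; V/T = const ⇒ T₂ = 974 K, V₂ = 27.5 L.
W = PΔV = 306×(27.5−11.3) kPa·L = 4960 J.

4960 J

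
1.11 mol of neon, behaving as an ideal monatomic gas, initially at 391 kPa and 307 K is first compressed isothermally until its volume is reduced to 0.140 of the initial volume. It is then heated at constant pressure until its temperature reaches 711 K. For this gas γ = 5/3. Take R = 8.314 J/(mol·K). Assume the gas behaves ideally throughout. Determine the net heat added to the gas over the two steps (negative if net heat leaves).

V₁ = nRT₁/P₁ = 1.11×8.314×307/391 = 7.25 L.
Step 1 — Isothermal: T stays 307 K; PV = const ⇒ V₂ = 1.01 L, P₂ = 2790 kPa.
ΔU = 0 (ideal gas, T constant).
W = nRT ln(V₂/V₁) = 1.11×8.314×307×ln(0.140) = -5570 J.
Q = ΔU + W = -5570 J.
State after step 1: P = 2790 kPa, V = 1.01 L, T = 307 K.
Step 2 — Isobaric: P stays 2790 kPa; V/T = const ⇒ T₂ = 711 K, V₂ = 2.35 L.
W = PΔV = 2790×(2.35−1.01) kPa·L = 3730 J.
ΔU = nCvΔT = 1.11×12.5×(711−307) = 5590 J.
Q = ΔU + W = nCpΔT = 9320 J.
Net over both steps: W = -1840 J, Q = 3750 J, ΔU = 5590 J.

3750 J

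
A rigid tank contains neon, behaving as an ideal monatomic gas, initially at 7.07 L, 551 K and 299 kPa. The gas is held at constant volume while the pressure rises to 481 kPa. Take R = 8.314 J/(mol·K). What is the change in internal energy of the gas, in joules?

1930 J

n = P₁V₁/(RT₁) = 299×7.07/(8.314×551) = 0.461 mol.
Isochoric: V stays 7.07 L; P/T = const ⇒ T₂ = 886 K, P₂ = 481 kPa.
For an ideal gas ΔU = nCvΔT with Cv = (3/2)R = 12.5 J/(mol·K).
ΔU = 0.461×12.5×(886−551) = 1930 J.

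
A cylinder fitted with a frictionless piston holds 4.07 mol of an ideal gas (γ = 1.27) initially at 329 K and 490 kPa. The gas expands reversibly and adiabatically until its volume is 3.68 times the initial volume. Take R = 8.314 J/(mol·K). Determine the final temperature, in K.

V₁ = nRT₁/P₁ = 4.07×8.314×329/490 = 22.7 L.
Adiabatic: TV^(γ−1) = const ⇒ T₂ = 329×(0.272)^0.270 = 231 K; PV^γ = const ⇒ P₂ = 93.7 kPa.

231 K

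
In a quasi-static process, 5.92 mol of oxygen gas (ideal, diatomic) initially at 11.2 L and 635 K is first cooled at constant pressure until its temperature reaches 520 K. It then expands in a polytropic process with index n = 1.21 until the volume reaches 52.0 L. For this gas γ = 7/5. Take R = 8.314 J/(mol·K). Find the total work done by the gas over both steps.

P₁ = nRT₁/V₁ = 5.92×8.314×635/11.2 = 2790 kPa.
Step 1 — Isobaric: P stays 2790 kPa; V/T = const ⇒ T₂ = 520 K, V₂ = 9.17 L.
W = PΔV = 2790×(9.17−11.2) kPa·L = -5660 J.
ΔU = nCvΔT = 5.92×20.8×(520−635) = -14200 J.
Q = ΔU + W = nCpΔT = -19800 J.
State after step 1: P = 2790 kPa, V = 9.17 L, T = 520 K.
Step 2 — Polytropic n=1.21: T₂ = T₁(V₁/V₂)^(n−1) = 520×(0.176)^0.21 = 361 K; P₂ = P₁(V₁/V₂)^n = 342 kPa.
W = (P₁V₁−P₂V₂)/(n−1) = (2790×9.17−342×52.0)/0.21 = 37200 J.
ΔU = nCvΔT = 5.92×20.8×(361−520) = -19500 J.
Q = ΔU + W = 17700 J.
Net over both steps: W = 31600 J, Q = -2130 J, ΔU = -33700 J.

31600 J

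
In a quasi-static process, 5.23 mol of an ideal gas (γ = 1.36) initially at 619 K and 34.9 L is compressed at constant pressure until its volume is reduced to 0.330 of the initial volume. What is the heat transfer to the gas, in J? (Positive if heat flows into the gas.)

-68100 J

P₁ = nRT₁/V₁ = 5.23×8.314×619/34.9 = 771 kPa.
Isobaric: P stays 771 kPa; V/T = const ⇒ T₂ = 204 K, V₂ = 11.5 L.
W = PΔV = 771×(11.5−34.9) kPa·L = -18000 J.
ΔU = nCvΔT = 5.23×23.1×(204−619) = -50100 J.
Q = ΔU + W = nCpΔT = -68100 J.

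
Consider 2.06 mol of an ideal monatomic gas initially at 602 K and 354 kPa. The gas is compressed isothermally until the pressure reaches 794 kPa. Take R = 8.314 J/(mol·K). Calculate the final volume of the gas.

13.0 L

V₁ = nRT₁/P₁ = 2.06×8.314×602/354 = 29.1 L.
Isothermal: T stays 602 K; PV = const ⇒ V₂ = 13.0 L, P₂ = 794 kPa.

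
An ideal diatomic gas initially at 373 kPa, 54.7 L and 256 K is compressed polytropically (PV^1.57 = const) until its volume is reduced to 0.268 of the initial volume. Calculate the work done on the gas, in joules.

40000 J

n = P₁V₁/(RT₁) = 373×54.7/(8.314×256) = 9.59 mol.
Polytropic n=1.57: T₂ = T₁(V₁/V₂)^(n−1) = 256×(3.73)^0.57 = 542 K; P₂ = P₁(V₁/V₂)^n = 2950 kPa.
W = (P₁V₁−P₂V₂)/(n−1) = (373×54.7−2950×14.7)/0.57 = -40000 J.
Work done on the gas = −W_by = 40000 J.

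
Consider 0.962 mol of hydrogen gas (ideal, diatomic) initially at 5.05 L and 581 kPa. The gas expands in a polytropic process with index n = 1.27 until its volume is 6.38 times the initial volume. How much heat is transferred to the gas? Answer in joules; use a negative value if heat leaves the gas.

1390 J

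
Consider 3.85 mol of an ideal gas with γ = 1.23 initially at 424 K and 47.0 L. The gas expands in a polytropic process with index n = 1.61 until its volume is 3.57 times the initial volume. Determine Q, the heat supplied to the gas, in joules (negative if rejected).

-19800 J

P₁ = nRT₁/V₁ = 3.85×8.314×424/47.0 = 289 kPa.
Polytropic n=1.61: T₂ = T₁(V₁/V₂)^(n−1) = 424×(0.280)^0.61 = 195 K; P₂ = P₁(V₁/V₂)^n = 37.2 kPa.
W = (P₁V₁−P₂V₂)/(n−1) = (289×47.0−37.2×168)/0.61 = 12000 J.
ΔU = nCvΔT = 3.85×36.1×(195−424) = -31900 J.
Q = ΔU + W = -19800 J.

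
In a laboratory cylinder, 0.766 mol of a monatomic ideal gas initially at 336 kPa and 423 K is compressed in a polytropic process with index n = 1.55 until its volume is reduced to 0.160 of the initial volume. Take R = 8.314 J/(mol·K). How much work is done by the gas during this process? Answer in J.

-8520 J

V₁ = nRT₁/P₁ = 0.766×8.314×423/336 = 8.02 L.
Polytropic n=1.55: T₂ = T₁(V₁/V₂)^(n−1) = 423×(6.25)^0.55 = 1160 K; P₂ = P₁(V₁/V₂)^n = 5750 kPa.
W = (P₁V₁−P₂V₂)/(n−1) = (336×8.02−5750×1.28)/0.55 = -8520 J.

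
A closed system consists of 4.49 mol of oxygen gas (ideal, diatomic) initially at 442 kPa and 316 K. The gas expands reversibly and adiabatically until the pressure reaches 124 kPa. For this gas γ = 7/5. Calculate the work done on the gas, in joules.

-8980 J

V₁ = nRT₁/P₁ = 4.49×8.314×316/442 = 26.7 L.
Adiabatic: T₂/T₁ = (P₂/P₁)^((γ−1)/γ) ⇒ T₂ = 316×(0.281)^0.286 = 220 K; V₂ = 66.2 L.
ΔU = nCvΔT = 4.49×20.8×(220−316) = -8980 J.
Q = 0 for an adiabatic process, so W = −ΔU = 8980 J.
Work done on the gas = −W_by = -8980 J.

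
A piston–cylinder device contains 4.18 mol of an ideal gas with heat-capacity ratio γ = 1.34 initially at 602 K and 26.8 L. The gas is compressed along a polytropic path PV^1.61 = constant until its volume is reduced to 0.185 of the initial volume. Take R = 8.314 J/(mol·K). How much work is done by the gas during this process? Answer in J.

P₁ = nRT₁/V₁ = 4.18×8.314×602/26.8 = 781 kPa.
Polytropic n=1.61: T₂ = T₁(V₁/V₂)^(n−1) = 602×(5.41)^0.61 = 1690 K; P₂ = P₁(V₁/V₂)^n = 11800 kPa.
W = (P₁V₁−P₂V₂)/(n−1) = (781×26.8−11800×4.96)/0.61 = -61700 J.

-61700 J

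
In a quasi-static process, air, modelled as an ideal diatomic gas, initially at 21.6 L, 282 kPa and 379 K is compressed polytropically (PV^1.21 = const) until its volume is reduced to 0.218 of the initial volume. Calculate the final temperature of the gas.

522 K

Polytropic n=1.21: T₂ = T₁(V₁/V₂)^(n−1) = 379×(4.59)^0.21 = 522 K; P₂ = P₁(V₁/V₂)^n = 1780 kPa.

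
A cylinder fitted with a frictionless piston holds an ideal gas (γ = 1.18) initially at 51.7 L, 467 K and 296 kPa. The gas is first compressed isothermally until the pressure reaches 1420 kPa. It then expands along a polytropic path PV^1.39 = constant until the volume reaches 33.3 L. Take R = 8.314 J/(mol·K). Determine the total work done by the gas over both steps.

n = P₁V₁/(RT₁) = 296×51.7/(8.314×467) = 3.94 mol.
Step 1 — Isothermal: T stays 467 K; PV = const ⇒ V₂ = 10.8 L, P₂ = 1420 kPa.
ΔU = 0 (ideal gas, T constant).
W = nRT ln(V₂/V₁) = 3.94×8.314×467×ln(0.208) = -24000 J.
Q = ΔU + W = -24000 J.
State after step 1: P = 1420 kPa, V = 10.8 L, T = 467 K.
Step 2 — Polytropic n=1.39: T₂ = T₁(V₁/V₂)^(n−1) = 467×(0.324)^0.39 = 301 K; P₂ = P₁(V₁/V₂)^n = 296 kPa.
W = (P₁V₁−P₂V₂)/(n−1) = (1420×10.8−296×33.3)/0.39 = 14000 J.
ΔU = nCvΔT = 3.94×46.2×(301−467) = -30300 J.
Q = ΔU + W = -16300 J.
Net over both steps: W = -10000 J, Q = -40300 J, ΔU = -30300 J.

-10000 J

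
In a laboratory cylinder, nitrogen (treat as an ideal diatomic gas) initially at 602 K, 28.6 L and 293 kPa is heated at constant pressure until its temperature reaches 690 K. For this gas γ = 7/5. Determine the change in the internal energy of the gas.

3060 J

n = P₁V₁/(RT₁) = 293×28.6/(8.314×602) = 1.67 mol.
Isobaric: P stays 293 kPa; V/T = const ⇒ T₂ = 690 K, V₂ = 32.8 L.
For an ideal gas ΔU = nCvΔT with Cv = (5/2)R = 20.8 J/(mol·K).
ΔU = 1.67×20.8×(690−602) = 3060 J.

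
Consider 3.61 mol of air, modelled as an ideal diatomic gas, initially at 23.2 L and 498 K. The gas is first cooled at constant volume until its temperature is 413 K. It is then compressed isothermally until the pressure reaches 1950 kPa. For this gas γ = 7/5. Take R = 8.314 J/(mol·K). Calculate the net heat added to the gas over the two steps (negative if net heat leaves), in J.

-22400 J

P₁ = nRT₁/V₁ = 3.61×8.314×498/23.2 = 644 kPa.
Step 1 — Isochoric: V stays 23.2 L; P/T = const ⇒ T₂ = 413 K, P₂ = 534 kPa.
W = 0 (no volume change).
ΔU = nCvΔT = 3.61×20.8×(413−498) = -6380 J.
Q = ΔU = -6380 J.
State after step 1: P = 534 kPa, V = 23.2 L, T = 413 K.
Step 2 — Isothermal: T stays 413 K; PV = const ⇒ V₂ = 6.36 L, P₂ = 1950 kPa.
ΔU = 0 (ideal gas, T constant).
W = nRT ln(V₂/V₁) = 3.61×8.314×413×ln(0.274) = -16000 J.
Q = ΔU + W = -16000 J.
Net over both steps: W = -16000 J, Q = -22400 J, ΔU = -6380 J.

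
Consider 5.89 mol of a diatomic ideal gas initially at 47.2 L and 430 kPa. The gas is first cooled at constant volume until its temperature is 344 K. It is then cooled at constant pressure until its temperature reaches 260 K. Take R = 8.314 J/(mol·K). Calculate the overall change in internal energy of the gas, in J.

-18900 J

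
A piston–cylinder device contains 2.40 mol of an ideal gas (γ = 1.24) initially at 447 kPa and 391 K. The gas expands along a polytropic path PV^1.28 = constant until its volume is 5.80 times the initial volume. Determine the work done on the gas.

-10800 J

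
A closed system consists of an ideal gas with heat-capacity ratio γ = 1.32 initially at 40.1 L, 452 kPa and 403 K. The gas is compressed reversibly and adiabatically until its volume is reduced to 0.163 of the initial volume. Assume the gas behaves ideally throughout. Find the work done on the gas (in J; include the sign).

n = P₁V₁/(RT₁) = 452×40.1/(8.314×403) = 5.41 mol.
Adiabatic: TV^(γ−1) = const ⇒ T₂ = 403×(6.13)^0.320 = 720 K; PV^γ = const ⇒ P₂ = 4960 kPa.
ΔU = nCvΔT = 5.41×26.0×(720−403) = 44600 J.
Q = 0 for an adiabatic process, so W = −ΔU = -44600 J.
Work done on the gas = −W_by = 44600 J.

44600 J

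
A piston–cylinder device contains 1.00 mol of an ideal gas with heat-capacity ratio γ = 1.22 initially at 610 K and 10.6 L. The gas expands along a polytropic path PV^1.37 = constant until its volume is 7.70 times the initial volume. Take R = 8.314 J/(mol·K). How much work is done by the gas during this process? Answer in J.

P₁ = nRT₁/V₁ = 1.00×8.314×610/10.6 = 478 kPa.
Polytropic n=1.37: T₂ = T₁(V₁/V₂)^(n−1) = 610×(0.130)^0.37 = 287 K; P₂ = P₁(V₁/V₂)^n = 29.2 kPa.
W = (P₁V₁−P₂V₂)/(n−1) = (478×10.6−29.2×81.6)/0.37 = 7270 J.

7270 J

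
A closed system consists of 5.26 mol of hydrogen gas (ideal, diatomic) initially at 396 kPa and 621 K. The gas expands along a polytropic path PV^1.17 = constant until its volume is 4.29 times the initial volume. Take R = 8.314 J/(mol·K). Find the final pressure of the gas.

72.1 kPa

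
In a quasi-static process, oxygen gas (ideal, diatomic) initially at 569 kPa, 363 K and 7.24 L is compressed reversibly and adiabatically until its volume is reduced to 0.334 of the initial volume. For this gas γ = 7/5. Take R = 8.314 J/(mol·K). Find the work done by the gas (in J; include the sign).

n = P₁V₁/(RT₁) = 569×7.24/(8.314×363) = 1.37 mol.
Adiabatic: TV^(γ−1) = const ⇒ T₂ = 363×(2.99)^0.400 = 563 K; PV^γ = const ⇒ P₂ = 2640 kPa.
ΔU = nCvΔT = 1.37×20.8×(563−363) = 5670 J.
Q = 0 for an adiabatic process, so W = −ΔU = -5670 J.

-5670 J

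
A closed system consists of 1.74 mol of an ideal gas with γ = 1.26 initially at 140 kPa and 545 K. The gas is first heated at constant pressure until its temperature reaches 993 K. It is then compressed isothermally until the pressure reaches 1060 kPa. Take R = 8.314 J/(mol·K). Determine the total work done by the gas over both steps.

-22600 J

V₁ = nRT₁/P₁ = 1.74×8.314×545/140 = 56.3 L.
Step 1 — Isobaric: P stays 140 kPa; V/T = const ⇒ T₂ = 993 K, V₂ = 103 L.
W = PΔV = 140×(103−56.3) kPa·L = 6480 J.
ΔU = nCvΔT = 1.74×32.0×(993−545) = 24900 J.
Q = ΔU + W = nCpΔT = 31400 J.
State after step 1: P = 140 kPa, V = 103 L, T = 993 K.
Step 2 — Isothermal: T stays 993 K; PV = const ⇒ V₂ = 13.6 L, P₂ = 1060 kPa.
ΔU = 0 (ideal gas, T constant).
W = nRT ln(V₂/V₁) = 1.74×8.314×993×ln(0.132) = -29100 J.
Q = ΔU + W = -29100 J.
Net over both steps: W = -22600 J, Q = 2330 J, ΔU = 24900 J.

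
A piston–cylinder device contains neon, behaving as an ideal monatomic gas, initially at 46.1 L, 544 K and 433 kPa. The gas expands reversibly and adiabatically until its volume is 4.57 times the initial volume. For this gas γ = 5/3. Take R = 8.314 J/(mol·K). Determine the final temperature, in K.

198 K

Adiabatic: TV^(γ−1) = const ⇒ T₂ = 544×(0.219)^0.667 = 198 K; PV^γ = const ⇒ P₂ = 34.4 kPa.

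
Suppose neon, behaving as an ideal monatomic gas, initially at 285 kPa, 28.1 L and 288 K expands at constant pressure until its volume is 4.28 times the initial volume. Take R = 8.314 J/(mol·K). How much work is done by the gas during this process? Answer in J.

26300 J

n = P₁V₁/(RT₁) = 285×28.1/(8.314×288) = 3.34 mol.
Isobaric: P stays 285 kPa; V/T = const ⇒ T₂ = 1230 K, V₂ = 120 L.
W = PΔV = 285×(120−28.1) kPa·L = 26300 J.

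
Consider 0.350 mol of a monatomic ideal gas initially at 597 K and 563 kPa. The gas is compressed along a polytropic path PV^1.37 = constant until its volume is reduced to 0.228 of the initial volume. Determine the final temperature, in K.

1030 K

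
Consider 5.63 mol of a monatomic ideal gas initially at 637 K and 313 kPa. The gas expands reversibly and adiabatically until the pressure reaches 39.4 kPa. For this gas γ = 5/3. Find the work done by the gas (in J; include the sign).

V₁ = nRT₁/P₁ = 5.63×8.314×637/313 = 95.3 L.
Adiabatic: T₂/T₁ = (P₂/P₁)^((γ−1)/γ) ⇒ T₂ = 637×(0.126)^0.400 = 278 K; V₂ = 330 L.
ΔU = nCvΔT = 5.63×12.5×(278−637) = -25200 J.
Q = 0 for an adiabatic process, so W = −ΔU = 25200 J.

25200 J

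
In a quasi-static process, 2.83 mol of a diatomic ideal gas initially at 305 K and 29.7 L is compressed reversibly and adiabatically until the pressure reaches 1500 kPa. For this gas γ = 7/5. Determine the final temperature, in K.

514 K

P₁ = nRT₁/V₁ = 2.83×8.314×305/29.7 = 242 kPa.
Adiabatic: T₂/T₁ = (P₂/P₁)^((γ−1)/γ) ⇒ T₂ = 305×(6.21)^0.286 = 514 K; V₂ = 8.06 L.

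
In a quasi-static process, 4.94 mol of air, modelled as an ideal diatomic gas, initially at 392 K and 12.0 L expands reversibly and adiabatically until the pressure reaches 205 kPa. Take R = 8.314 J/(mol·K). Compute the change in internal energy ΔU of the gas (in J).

-16700 J

P₁ = nRT₁/V₁ = 4.94×8.314×392/12.0 = 1340 kPa.
Adiabatic: T₂/T₁ = (P₂/P₁)^((γ−1)/γ) ⇒ T₂ = 392×(0.153)^0.286 = 229 K; V₂ = 45.9 L.
For an ideal gas ΔU = nCvΔT with Cv = (5/2)R = 20.8 J/(mol·K).
ΔU = 4.94×20.8×(229−392) = -16700 J.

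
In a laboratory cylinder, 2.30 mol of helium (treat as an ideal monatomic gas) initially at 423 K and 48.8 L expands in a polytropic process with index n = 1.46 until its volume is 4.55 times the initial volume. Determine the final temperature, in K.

211 K

P₁ = nRT₁/V₁ = 2.30×8.314×423/48.8 = 166 kPa.
Polytropic n=1.46: T₂ = T₁(V₁/V₂)^(n−1) = 423×(0.220)^0.46 = 211 K; P₂ = P₁(V₁/V₂)^n = 18.1 kPa.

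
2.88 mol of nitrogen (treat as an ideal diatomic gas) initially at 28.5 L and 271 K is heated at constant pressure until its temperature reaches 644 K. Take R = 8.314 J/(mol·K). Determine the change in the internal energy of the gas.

22300 J

P₁ = nRT₁/V₁ = 2.88×8.314×271/28.5 = 228 kPa.
Isobaric: P stays 228 kPa; V/T = const ⇒ T₂ = 644 K, V₂ = 67.7 L.
For an ideal gas ΔU = nCvΔT with Cv = (5/2)R = 20.8 J/(mol·K).
ΔU = 2.88×20.8×(644−271) = 22300 J.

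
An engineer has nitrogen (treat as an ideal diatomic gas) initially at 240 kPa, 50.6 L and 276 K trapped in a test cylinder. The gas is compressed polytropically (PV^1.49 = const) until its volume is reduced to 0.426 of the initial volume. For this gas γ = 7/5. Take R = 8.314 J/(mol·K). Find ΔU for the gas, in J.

15800 J

n = P₁V₁/(RT₁) = 240×50.6/(8.314×276) = 5.29 mol.
Polytropic n=1.49: T₂ = T₁(V₁/V₂)^(n−1) = 276×(2.35)^0.49 = 419 K; P₂ = P₁(V₁/V₂)^n = 856 kPa.
For an ideal gas ΔU = nCvΔT with Cv = (5/2)R = 20.8 J/(mol·K).
ΔU = 5.29×20.8×(419−276) = 15800 J.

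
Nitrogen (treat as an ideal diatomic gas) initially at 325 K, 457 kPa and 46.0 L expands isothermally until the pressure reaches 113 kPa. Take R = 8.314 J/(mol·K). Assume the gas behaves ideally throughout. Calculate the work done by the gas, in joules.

n = P₁V₁/(RT₁) = 457×46.0/(8.314×325) = 7.78 mol.
Isothermal: T stays 325 K; PV = const ⇒ V₂ = 186 L, P₂ = 113 kPa.
W = nRT ln(V₂/V₁) = 7.78×8.314×325×ln(4.04) = 29400 J.

29400 J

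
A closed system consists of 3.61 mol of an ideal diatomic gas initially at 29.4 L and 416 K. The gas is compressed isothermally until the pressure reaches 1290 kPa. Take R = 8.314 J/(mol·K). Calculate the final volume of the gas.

9.68 L

P₁ = nRT₁/V₁ = 3.61×8.314×416/29.4 = 425 kPa.
Isothermal: T stays 416 K; PV = const ⇒ V₂ = 9.68 L, P₂ = 1290 kPa.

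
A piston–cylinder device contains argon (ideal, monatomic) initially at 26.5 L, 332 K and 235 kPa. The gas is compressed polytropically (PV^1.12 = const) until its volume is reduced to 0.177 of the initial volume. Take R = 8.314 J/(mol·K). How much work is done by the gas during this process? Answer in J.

-12000 J

n = P₁V₁/(RT₁) = 235×26.5/(8.314×332) = 2.26 mol.
Polytropic n=1.12: T₂ = T₁(V₁/V₂)^(n−1) = 332×(5.65)^0.12 = 409 K; P₂ = P₁(V₁/V₂)^n = 1630 kPa.
W = (P₁V₁−P₂V₂)/(n−1) = (235×26.5−1630×4.69)/0.12 = -12000 J.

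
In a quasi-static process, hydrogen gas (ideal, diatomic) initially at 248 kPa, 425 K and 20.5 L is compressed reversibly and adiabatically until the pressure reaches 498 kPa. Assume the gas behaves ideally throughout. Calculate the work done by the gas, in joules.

-2800 J

n = P₁V₁/(RT₁) = 248×20.5/(8.314×425) = 1.44 mol.
Adiabatic: T₂/T₁ = (P₂/P₁)^((γ−1)/γ) ⇒ T₂ = 425×(2.01)^0.286 = 519 K; V₂ = 12.5 L.
ΔU = nCvΔT = 1.44×20.8×(519−425) = 2800 J.
Q = 0 for an adiabatic process, so W = −ΔU = -2800 J.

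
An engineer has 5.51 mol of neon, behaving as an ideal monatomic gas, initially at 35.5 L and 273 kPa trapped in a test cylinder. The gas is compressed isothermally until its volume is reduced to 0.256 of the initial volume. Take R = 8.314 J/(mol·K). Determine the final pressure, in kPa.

1070 kPa

T₁ = P₁V₁/(nR) = 273×35.5/(5.51×8.314) = 212 K.
Isothermal: T stays 212 K; PV = const ⇒ V₂ = 9.09 L, P₂ = 1070 kPa.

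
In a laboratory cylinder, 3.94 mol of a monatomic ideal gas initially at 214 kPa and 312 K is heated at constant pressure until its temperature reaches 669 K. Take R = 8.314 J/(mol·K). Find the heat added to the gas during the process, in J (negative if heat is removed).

V₁ = nRT₁/P₁ = 3.94×8.314×312/214 = 47.8 L.
Isobaric: P stays 214 kPa; V/T = const ⇒ T₂ = 669 K, V₂ = 102 L.
W = PΔV = 214×(102−47.8) kPa·L = 11700 J.
ΔU = nCvΔT = 3.94×12.5×(669−312) = 17500 J.
Q = ΔU + W = nCpΔT = 29200 J.

29200 J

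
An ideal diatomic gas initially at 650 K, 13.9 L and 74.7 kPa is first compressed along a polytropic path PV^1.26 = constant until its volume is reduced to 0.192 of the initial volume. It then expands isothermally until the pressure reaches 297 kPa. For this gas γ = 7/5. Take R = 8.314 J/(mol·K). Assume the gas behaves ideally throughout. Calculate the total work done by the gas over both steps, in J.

n = P₁V₁/(RT₁) = 74.7×13.9/(8.314×650) = 0.192 mol.
Step 1 — Polytropic n=1.26: T₂ = T₁(V₁/V₂)^(n−1) = 650×(5.21)^0.26 = 998 K; P₂ = P₁(V₁/V₂)^n = 598 kPa.
W = (P₁V₁−P₂V₂)/(n−1) = (74.7×13.9−598×2.67)/0.26 = -2140 J.
ΔU = nCvΔT = 0.192×20.8×(998−650) = 1390 J.
Q = ΔU + W = -749 J.
State after step 1: P = 598 kPa, V = 2.67 L, T = 998 K.
Step 2 — Isothermal: T stays 998 K; PV = const ⇒ V₂ = 5.37 L, P₂ = 297 kPa.
ΔU = 0 (ideal gas, T constant).
W = nRT ln(V₂/V₁) = 0.192×8.314×998×ln(2.01) = 1110 J.
Q = ΔU + W = 1110 J.
Net over both steps: W = -1030 J, Q = 366 J, ΔU = 1390 J.

-1030 J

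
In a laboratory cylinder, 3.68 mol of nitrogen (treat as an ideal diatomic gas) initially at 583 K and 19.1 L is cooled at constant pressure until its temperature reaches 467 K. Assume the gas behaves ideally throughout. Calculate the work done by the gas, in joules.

P₁ = nRT₁/V₁ = 3.68×8.314×583/19.1 = 934 kPa.
Isobaric: P stays 934 kPa; V/T = const ⇒ T₂ = 467 K, V₂ = 15.3 L.
W = PΔV = 934×(15.3−19.1) kPa·L = -3550 J.

-3550 J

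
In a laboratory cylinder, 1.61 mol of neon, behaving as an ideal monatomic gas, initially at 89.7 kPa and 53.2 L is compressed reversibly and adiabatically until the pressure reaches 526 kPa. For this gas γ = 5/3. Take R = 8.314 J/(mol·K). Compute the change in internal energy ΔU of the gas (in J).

T₁ = P₁V₁/(nR) = 89.7×53.2/(1.61×8.314) = 357 K.
Adiabatic: T₂/T₁ = (P₂/P₁)^((γ−1)/γ) ⇒ T₂ = 357×(5.86)^0.400 = 723 K; V₂ = 18.4 L.
For an ideal gas ΔU = nCvΔT with Cv = (3/2)R = 12.5 J/(mol·K).
ΔU = 1.61×12.5×(723−357) = 7370 J.

7370 J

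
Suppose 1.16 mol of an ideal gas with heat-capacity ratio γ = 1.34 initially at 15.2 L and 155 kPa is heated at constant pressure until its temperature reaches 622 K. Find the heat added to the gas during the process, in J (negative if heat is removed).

T₁ = P₁V₁/(nR) = 155×15.2/(1.16×8.314) = 244 K.
Isobaric: P stays 155 kPa; V/T = const ⇒ T₂ = 622 K, V₂ = 38.7 L.
W = PΔV = 155×(38.7−15.2) kPa·L = 3640 J.
ΔU = nCvΔT = 1.16×24.5×(622−244) = 10700 J.
Q = ΔU + W = nCpΔT = 14400 J.

14400 J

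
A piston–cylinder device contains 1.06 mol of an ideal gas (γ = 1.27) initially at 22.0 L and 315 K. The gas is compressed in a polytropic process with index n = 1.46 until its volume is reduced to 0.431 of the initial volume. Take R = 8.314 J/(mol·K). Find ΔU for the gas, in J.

4860 J

P₁ = nRT₁/V₁ = 1.06×8.314×315/22.0 = 126 kPa.
Polytropic n=1.46: T₂ = T₁(V₁/V₂)^(n−1) = 315×(2.32)^0.46 = 464 K; P₂ = P₁(V₁/V₂)^n = 431 kPa.
For an ideal gas ΔU = nCvΔT with Cv = R/(γ−1) = 30.8 J/(mol·K).
ΔU = 1.06×30.8×(464−315) = 4860 J.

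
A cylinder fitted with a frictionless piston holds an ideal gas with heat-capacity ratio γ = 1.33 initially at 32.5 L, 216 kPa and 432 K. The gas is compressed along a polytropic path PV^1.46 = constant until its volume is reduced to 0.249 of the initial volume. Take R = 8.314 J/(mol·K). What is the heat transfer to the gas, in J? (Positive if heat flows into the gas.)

5380 J

n = P₁V₁/(RT₁) = 216×32.5/(8.314×432) = 1.95 mol.
Polytropic n=1.46: T₂ = T₁(V₁/V₂)^(n−1) = 432×(4.02)^0.46 = 819 K; P₂ = P₁(V₁/V₂)^n = 1640 kPa.
W = (P₁V₁−P₂V₂)/(n−1) = (216×32.5−1640×8.09)/0.46 = -13700 J.
ΔU = nCvΔT = 1.95×25.2×(819−432) = 19100 J.
Q = ΔU + W = 5380 J.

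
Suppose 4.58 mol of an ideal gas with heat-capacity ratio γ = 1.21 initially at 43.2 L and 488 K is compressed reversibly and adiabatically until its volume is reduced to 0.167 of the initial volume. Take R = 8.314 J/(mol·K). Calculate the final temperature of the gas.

P₁ = nRT₁/V₁ = 4.58×8.314×488/43.2 = 430 kPa.
Adiabatic: TV^(γ−1) = const ⇒ T₂ = 488×(5.99)^0.210 = 711 K; PV^γ = const ⇒ P₂ = 3750 kPa.

711 K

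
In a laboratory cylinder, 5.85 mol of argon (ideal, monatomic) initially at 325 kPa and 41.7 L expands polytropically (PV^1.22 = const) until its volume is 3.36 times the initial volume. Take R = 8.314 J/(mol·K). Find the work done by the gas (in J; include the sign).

T₁ = P₁V₁/(nR) = 325×41.7/(5.85×8.314) = 279 K.
Polytropic n=1.22: T₂ = T₁(V₁/V₂)^(n−1) = 279×(0.298)^0.22 = 213 K; P₂ = P₁(V₁/V₂)^n = 74.1 kPa.
W = (P₁V₁−P₂V₂)/(n−1) = (325×41.7−74.1×140)/0.22 = 14400 J.

14400 J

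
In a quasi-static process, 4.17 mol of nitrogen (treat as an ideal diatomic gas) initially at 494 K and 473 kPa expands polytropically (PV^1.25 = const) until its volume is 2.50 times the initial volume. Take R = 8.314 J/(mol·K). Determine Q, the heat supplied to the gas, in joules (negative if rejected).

V₁ = nRT₁/P₁ = 4.17×8.314×494/473 = 36.2 L.
Polytropic n=1.25: T₂ = T₁(V₁/V₂)^(n−1) = 494×(0.400)^0.25 = 393 K; P₂ = P₁(V₁/V₂)^n = 150 kPa.
W = (P₁V₁−P₂V₂)/(n−1) = (473×36.2−150×90.5)/0.25 = 14000 J.
ΔU = nCvΔT = 4.17×20.8×(393−494) = -8770 J.
Q = ΔU + W = 5260 J.

5260 J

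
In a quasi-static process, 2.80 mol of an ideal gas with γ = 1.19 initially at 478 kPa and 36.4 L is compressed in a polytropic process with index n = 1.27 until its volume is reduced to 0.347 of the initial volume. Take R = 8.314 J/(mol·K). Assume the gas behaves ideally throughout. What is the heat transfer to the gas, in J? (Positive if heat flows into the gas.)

T₁ = P₁V₁/(nR) = 478×36.4/(2.80×8.314) = 747 K.
Polytropic n=1.27: T₂ = T₁(V₁/V₂)^(n−1) = 747×(2.88)^0.27 = 995 K; P₂ = P₁(V₁/V₂)^n = 1830 kPa.
W = (P₁V₁−P₂V₂)/(n−1) = (478×36.4−1830×12.6)/0.27 = -21300 J.
ΔU = nCvΔT = 2.80×43.8×(995−747) = 30300 J.
Q = ΔU + W = 8980 J.

8980 J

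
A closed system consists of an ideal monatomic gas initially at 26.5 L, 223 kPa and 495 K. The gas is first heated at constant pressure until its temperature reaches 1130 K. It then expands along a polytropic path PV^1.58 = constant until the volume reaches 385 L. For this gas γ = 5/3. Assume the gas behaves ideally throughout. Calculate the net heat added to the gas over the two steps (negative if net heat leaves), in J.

20900 J

n = P₁V₁/(RT₁) = 223×26.5/(8.314×495) = 1.44 mol.
Step 1 — Isobaric: P stays 223 kPa; V/T = const ⇒ T₂ = 1130 K, V₂ = 60.5 L.
W = PΔV = 223×(60.5−26.5) kPa·L = 7580 J.
ΔU = nCvΔT = 1.44×12.5×(1130−495) = 11400 J.
Q = ΔU + W = nCpΔT = 19000 J.
State after step 1: P = 223 kPa, V = 60.5 L, T = 1130 K.
Step 2 — Polytropic n=1.58: T₂ = T₁(V₁/V₂)^(n−1) = 1130×(0.157)^0.58 = 386 K; P₂ = P₁(V₁/V₂)^n = 12.0 kPa.
W = (P₁V₁−P₂V₂)/(n−1) = (223×60.5−12.0×385)/0.58 = 15300 J.
ΔU = nCvΔT = 1.44×12.5×(386−1130) = -13300 J.
Q = ΔU + W = 1990 J.
Net over both steps: W = 22900 J, Q = 20900 J, ΔU = -1950 J.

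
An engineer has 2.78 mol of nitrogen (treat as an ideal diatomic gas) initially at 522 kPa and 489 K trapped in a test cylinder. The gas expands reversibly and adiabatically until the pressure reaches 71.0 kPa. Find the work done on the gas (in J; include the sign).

V₁ = nRT₁/P₁ = 2.78×8.314×489/522 = 21.7 L.
Adiabatic: T₂/T₁ = (P₂/P₁)^((γ−1)/γ) ⇒ T₂ = 489×(0.136)^0.286 = 277 K; V₂ = 90.0 L.
ΔU = nCvΔT = 2.78×20.8×(277−489) = -12300 J.
Q = 0 for an adiabatic process, so W = −ΔU = 12300 J.
Work done on the gas = −W_by = -12300 J.

-12300 J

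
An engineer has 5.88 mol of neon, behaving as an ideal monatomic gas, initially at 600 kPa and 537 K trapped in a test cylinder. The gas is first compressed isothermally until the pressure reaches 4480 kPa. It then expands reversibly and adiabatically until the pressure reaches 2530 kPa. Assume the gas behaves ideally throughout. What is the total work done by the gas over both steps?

-44700 J

V₁ = nRT₁/P₁ = 5.88×8.314×537/600 = 43.8 L.
Step 1 — Isothermal: T stays 537 K; PV = const ⇒ V₂ = 5.86 L, P₂ = 4480 kPa.
ΔU = 0 (ideal gas, T constant).
W = nRT ln(V₂/V₁) = 5.88×8.314×537×ln(0.134) = -52800 J.
Q = ΔU + W = -52800 J.
State after step 1: P = 4480 kPa, V = 5.86 L, T = 537 K.
Step 2 — Adiabatic: T₂/T₁ = (P₂/P₁)^((γ−1)/γ) ⇒ T₂ = 537×(0.565)^0.400 = 427 K; V₂ = 8.26 L.
ΔU = nCvΔT = 5.88×12.5×(427−537) = -8050 J.
Q = 0 for an adiabatic process, so W = −ΔU = 8050 J.
Net over both steps: W = -44700 J, Q = -52800 J, ΔU = -8050 J.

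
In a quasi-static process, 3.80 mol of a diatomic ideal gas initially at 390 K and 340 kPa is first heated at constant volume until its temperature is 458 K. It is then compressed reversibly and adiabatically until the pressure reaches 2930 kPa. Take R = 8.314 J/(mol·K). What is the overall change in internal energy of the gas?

33100 J

V₁ = nRT₁/P₁ = 3.80×8.314×390/340 = 36.2 L.
Step 1 — Isochoric: V stays 36.2 L; P/T = const ⇒ T₂ = 458 K, P₂ = 399 kPa.
W = 0 (no volume change).
ΔU = nCvΔT = 3.80×20.8×(458−390) = 5370 J.
Q = ΔU = 5370 J.
State after step 1: P = 399 kPa, V = 36.2 L, T = 458 K.
Step 2 — Adiabatic: T₂/T₁ = (P₂/P₁)^((γ−1)/γ) ⇒ T₂ = 458×(7.34)^0.286 = 809 K; V₂ = 8.73 L.
ΔU = nCvΔT = 3.80×20.8×(809−458) = 27800 J.
Q = 0 for an adiabatic process, so W = −ΔU = -27800 J.
Net over both steps: W = -27800 J, Q = 5370 J, ΔU = 33100 J.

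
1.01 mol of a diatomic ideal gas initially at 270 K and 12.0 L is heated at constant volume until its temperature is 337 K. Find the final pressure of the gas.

236 kPa

P₁ = nRT₁/V₁ = 1.01×8.314×270/12.0 = 189 kPa.
Isochoric: V stays 12.0 L; P/T = const ⇒ T₂ = 337 K, P₂ = 236 kPa.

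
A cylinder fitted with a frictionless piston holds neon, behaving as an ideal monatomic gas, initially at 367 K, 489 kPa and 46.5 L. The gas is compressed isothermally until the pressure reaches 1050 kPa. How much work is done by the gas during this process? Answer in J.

-17400 J

n = P₁V₁/(RT₁) = 489×46.5/(8.314×367) = 7.45 mol.
Isothermal: T stays 367 K; PV = const ⇒ V₂ = 21.7 L, P₂ = 1050 kPa.
W = nRT ln(V₂/V₁) = 7.45×8.314×367×ln(0.466) = -17400 J.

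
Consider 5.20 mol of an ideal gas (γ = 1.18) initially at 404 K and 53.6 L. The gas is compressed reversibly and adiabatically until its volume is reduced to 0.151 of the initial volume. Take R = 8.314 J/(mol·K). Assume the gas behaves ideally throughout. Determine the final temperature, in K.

P₁ = nRT₁/V₁ = 5.20×8.314×404/53.6 = 326 kPa.
Adiabatic: TV^(γ−1) = const ⇒ T₂ = 404×(6.62)^0.180 = 568 K; PV^γ = const ⇒ P₂ = 3030 kPa.

568 K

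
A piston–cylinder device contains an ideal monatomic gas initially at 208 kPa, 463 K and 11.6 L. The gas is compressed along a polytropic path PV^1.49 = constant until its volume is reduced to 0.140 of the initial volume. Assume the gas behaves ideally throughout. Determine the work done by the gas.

-7980 J

n = P₁V₁/(RT₁) = 208×11.6/(8.314×463) = 0.627 mol.
Polytropic n=1.49: T₂ = T₁(V₁/V₂)^(n−1) = 463×(7.14)^0.49 = 1210 K; P₂ = P₁(V₁/V₂)^n = 3890 kPa.
W = (P₁V₁−P₂V₂)/(n−1) = (208×11.6−3890×1.62)/0.49 = -7980 J.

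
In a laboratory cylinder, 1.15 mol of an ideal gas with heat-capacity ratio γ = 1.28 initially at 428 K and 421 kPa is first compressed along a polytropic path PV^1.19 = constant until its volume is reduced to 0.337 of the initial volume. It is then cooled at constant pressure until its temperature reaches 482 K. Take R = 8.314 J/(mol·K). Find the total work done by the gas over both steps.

-5370 J

V₁ = nRT₁/P₁ = 1.15×8.314×428/421 = 9.72 L.
Step 1 — Polytropic n=1.19: T₂ = T₁(V₁/V₂)^(n−1) = 428×(2.97)^0.19 = 526 K; P₂ = P₁(V₁/V₂)^n = 1540 kPa.
W = (P₁V₁−P₂V₂)/(n−1) = (421×9.72−1540×3.28)/0.19 = -4940 J.
ΔU = nCvΔT = 1.15×29.7×(526−428) = 3360 J.
Q = ΔU + W = -1590 J.
State after step 1: P = 1540 kPa, V = 3.28 L, T = 526 K.
Step 2 — Isobaric: P stays 1540 kPa; V/T = const ⇒ T₂ = 482 K, V₂ = 3.00 L.
W = PΔV = 1540×(3.00−3.28) kPa·L = -423 J.
ΔU = nCvΔT = 1.15×29.7×(482−526) = -1510 J.
Q = ΔU + W = nCpΔT = -1930 J.
Net over both steps: W = -5370 J, Q = -3520 J, ΔU = 1840 J.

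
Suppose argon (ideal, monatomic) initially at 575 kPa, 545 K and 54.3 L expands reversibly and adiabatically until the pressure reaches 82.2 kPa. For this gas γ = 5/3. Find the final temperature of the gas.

250 K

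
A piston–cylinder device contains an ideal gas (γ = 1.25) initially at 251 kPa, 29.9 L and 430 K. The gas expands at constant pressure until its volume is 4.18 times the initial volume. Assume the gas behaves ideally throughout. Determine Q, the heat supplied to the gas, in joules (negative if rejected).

119000 J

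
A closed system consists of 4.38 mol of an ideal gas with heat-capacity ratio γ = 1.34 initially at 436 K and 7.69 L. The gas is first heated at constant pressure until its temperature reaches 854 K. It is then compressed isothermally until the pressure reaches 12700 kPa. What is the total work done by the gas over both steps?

P₁ = nRT₁/V₁ = 4.38×8.314×436/7.69 = 2060 kPa.
Step 1 — Isobaric: P stays 2060 kPa; V/T = const ⇒ T₂ = 854 K, V₂ = 15.1 L.
W = PΔV = 2060×(15.1−7.69) kPa·L = 15200 J.
ΔU = nCvΔT = 4.38×24.5×(854−436) = 44800 J.
Q = ΔU + W = nCpΔT = 60000 J.
State after step 1: P = 2060 kPa, V = 15.1 L, T = 854 K.
Step 2 — Isothermal: T stays 854 K; PV = const ⇒ V₂ = 2.45 L, P₂ = 12700 kPa.
ΔU = 0 (ideal gas, T constant).
W = nRT ln(V₂/V₁) = 4.38×8.314×854×ln(0.163) = -56500 J.
Q = ΔU + W = -56500 J.
Net over both steps: W = -41300 J, Q = 3500 J, ΔU = 44800 J.

-41300 J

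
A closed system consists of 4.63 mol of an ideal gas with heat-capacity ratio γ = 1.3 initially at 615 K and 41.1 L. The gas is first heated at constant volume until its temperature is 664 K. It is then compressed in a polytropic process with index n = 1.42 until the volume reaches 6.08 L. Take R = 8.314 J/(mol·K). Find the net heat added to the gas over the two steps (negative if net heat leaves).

P₁ = nRT₁/V₁ = 4.63×8.314×615/41.1 = 576 kPa.
Step 1 — Isochoric: V stays 41.1 L; P/T = const ⇒ T₂ = 664 K, P₂ = 622 kPa.
W = 0 (no volume change).
ΔU = nCvΔT = 4.63×27.7×(664−615) = 6290 J.
Q = ΔU = 6290 J.
State after step 1: P = 622 kPa, V = 41.1 L, T = 664 K.
Step 2 — Polytropic n=1.42: T₂ = T₁(V₁/V₂)^(n−1) = 664×(6.76)^0.42 = 1480 K; P₂ = P₁(V₁/V₂)^n = 9380 kPa.
W = (P₁V₁−P₂V₂)/(n−1) = (622×41.1−9380×6.08)/0.42 = -74900 J.
ΔU = nCvΔT = 4.63×27.7×(1480−664) = 105000 J.
Q = ΔU + W = 30000 J.
Net over both steps: W = -74900 J, Q = 36300 J, ΔU = 111000 J.

36300 J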